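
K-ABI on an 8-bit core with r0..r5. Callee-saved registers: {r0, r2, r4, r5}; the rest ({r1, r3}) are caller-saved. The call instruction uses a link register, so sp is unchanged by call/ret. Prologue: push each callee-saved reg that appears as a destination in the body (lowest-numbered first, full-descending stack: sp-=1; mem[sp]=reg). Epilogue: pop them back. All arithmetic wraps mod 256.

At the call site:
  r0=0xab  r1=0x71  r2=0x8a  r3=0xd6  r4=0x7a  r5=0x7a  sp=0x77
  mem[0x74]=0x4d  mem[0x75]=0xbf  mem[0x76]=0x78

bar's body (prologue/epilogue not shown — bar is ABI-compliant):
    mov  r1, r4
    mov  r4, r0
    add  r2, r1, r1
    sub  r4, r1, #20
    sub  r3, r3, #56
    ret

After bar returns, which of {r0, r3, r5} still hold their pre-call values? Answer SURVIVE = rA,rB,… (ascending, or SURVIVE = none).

prologue: push r2 -> mem[0x76]=0x8a, sp=0x76
prologue: push r4 -> mem[0x75]=0x7a, sp=0x75
body[0] mov  r1, r4 -> r1=0x7a
body[1] mov  r4, r0 -> r4=0xab
body[2] add  r2, r1, r1 -> r2=0xf4
body[3] sub  r4, r1, #20 -> r4=0x66
body[4] sub  r3, r3, #56 -> r3=0x9e
epilogue: pop r4=0x7a, sp=0x76
epilogue: pop r2=0x8a, sp=0x77
r0: callee-saved, written=False
r3: caller-saved, written=True
r5: callee-saved, written=False

SURVIVE = r0,r5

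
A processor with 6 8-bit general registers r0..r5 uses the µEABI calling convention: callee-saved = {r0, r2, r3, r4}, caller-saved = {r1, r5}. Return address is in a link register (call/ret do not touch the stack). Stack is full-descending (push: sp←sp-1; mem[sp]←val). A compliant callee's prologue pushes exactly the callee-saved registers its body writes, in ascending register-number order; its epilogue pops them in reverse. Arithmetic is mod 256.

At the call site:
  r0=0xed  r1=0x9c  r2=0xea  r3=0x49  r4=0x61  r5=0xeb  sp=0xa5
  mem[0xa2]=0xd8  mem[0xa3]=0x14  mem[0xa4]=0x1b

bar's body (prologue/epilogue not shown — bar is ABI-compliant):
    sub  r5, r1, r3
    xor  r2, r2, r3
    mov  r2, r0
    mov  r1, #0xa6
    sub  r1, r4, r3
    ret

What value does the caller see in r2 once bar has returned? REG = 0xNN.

REG = 0xea

prologue: push r2 → mem[0xa4]=0xea, sp=0xa4
body[0] sub  r5, r1, r3 → r5=0x53
body[1] xor  r2, r2, r3 → r2=0xa3
body[2] mov  r2, r0 → r2=0xed
body[3] mov  r1, #0xa6 → r1=0xa6
body[4] sub  r1, r4, r3 → r1=0x18
epilogue: pop r2=0xea, sp=0xa5
r2 is callee-saved → restored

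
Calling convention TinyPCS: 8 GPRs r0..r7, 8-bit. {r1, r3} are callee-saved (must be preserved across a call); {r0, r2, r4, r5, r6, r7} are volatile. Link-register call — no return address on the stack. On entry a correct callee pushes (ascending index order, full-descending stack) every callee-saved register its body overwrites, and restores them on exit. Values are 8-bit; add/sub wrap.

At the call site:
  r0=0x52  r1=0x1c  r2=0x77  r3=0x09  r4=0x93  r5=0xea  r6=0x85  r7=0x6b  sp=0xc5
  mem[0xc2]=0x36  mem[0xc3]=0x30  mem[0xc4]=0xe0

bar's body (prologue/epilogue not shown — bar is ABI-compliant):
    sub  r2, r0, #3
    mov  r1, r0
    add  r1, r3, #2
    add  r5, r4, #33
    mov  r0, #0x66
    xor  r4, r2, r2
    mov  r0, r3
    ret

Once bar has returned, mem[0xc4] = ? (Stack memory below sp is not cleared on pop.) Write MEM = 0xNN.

MEM = 0x1c

prologue: push r1 -> mem[0xc4]=0x1c, sp=0xc4
body[0] sub  r2, r0, #3 -> r2=0x4f
body[1] mov  r1, r0 -> r1=0x52
body[2] add  r1, r3, #2 -> r1=0x0b
body[3] add  r5, r4, #33 -> r5=0xb4
body[4] mov  r0, #0x66 -> r0=0x66
body[5] xor  r4, r2, r2 -> r4=0x00
body[6] mov  r0, r3 -> r0=0x09
epilogue: pop r1=0x1c, sp=0xc5
prologue pushed ['r1'] at ['0xc4']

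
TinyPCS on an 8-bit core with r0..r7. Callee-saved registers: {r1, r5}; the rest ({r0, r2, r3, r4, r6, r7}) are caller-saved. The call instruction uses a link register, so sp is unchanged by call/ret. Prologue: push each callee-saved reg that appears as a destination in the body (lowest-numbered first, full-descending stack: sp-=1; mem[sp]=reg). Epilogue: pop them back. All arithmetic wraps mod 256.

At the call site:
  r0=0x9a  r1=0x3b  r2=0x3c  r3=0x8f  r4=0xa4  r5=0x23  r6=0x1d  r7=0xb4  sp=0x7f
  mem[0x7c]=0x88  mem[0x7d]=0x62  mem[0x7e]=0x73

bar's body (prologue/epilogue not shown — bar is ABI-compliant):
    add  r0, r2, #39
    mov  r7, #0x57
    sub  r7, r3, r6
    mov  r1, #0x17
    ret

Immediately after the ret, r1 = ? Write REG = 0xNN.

REG = 0x3b

prologue: push r1 → mem[0x7e]=0x3b, sp=0x7e
body[0] add  r0, r2, #39 → r0=0x63
body[1] mov  r7, #0x57 → r7=0x57
body[2] sub  r7, r3, r6 → r7=0x72
body[3] mov  r1, #0x17 → r1=0x17
epilogue: pop r1=0x3b, sp=0x7f
r1 is callee-saved → restored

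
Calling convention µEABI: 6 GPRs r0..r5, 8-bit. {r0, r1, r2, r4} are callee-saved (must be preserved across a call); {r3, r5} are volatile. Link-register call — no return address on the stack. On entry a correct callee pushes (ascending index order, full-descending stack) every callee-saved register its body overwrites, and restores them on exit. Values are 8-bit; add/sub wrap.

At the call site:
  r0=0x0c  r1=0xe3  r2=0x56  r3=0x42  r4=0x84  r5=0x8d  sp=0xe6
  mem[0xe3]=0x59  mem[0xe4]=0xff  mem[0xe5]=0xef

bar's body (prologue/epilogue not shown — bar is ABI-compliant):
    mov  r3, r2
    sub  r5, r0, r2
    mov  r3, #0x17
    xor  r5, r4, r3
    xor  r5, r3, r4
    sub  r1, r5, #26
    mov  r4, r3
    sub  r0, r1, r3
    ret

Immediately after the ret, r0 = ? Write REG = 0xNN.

REG = 0x0c

prologue: push r0 → mem[0xe5]=0x0c, sp=0xe5
prologue: push r1 → mem[0xe4]=0xe3, sp=0xe4
prologue: push r4 → mem[0xe3]=0x84, sp=0xe3
body[0] mov  r3, r2 → r3=0x56
body[1] sub  r5, r0, r2 → r5=0xb6
body[2] mov  r3, #0x17 → r3=0x17
body[3] xor  r5, r4, r3 → r5=0x93
body[4] xor  r5, r3, r4 → r5=0x93
body[5] sub  r1, r5, #26 → r1=0x79
body[6] mov  r4, r3 → r4=0x17
body[7] sub  r0, r1, r3 → r0=0x62
epilogue: pop r4=0x84, sp=0xe4
epilogue: pop r1=0xe3, sp=0xe5
epilogue: pop r0=0x0c, sp=0xe6
r0 is callee-saved → restored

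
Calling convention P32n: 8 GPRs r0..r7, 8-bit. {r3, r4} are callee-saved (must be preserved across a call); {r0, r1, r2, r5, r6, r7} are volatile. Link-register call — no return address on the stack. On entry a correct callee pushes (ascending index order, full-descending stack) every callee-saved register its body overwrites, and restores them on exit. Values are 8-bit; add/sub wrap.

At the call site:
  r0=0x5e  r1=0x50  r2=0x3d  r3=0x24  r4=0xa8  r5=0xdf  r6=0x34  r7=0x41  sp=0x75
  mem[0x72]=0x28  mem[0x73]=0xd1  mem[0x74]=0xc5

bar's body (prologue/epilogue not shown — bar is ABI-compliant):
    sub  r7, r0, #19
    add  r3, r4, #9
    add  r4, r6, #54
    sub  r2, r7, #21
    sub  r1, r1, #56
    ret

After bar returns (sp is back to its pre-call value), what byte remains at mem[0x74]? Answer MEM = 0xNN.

MEM = 0x24

prologue: push r3 → mem[0x74]=0x24, sp=0x74
prologue: push r4 → mem[0x73]=0xa8, sp=0x73
body[0] sub  r7, r0, #19 → r7=0x4b
body[1] add  r3, r4, #9 → r3=0xb1
body[2] add  r4, r6, #54 → r4=0x6a
body[3] sub  r2, r7, #21 → r2=0x36
body[4] sub  r1, r1, #56 → r1=0x18
epilogue: pop r4=0xa8, sp=0x74
epilogue: pop r3=0x24, sp=0x75
prologue pushed ['r3', 'r4'] at ['0x74', '0x73']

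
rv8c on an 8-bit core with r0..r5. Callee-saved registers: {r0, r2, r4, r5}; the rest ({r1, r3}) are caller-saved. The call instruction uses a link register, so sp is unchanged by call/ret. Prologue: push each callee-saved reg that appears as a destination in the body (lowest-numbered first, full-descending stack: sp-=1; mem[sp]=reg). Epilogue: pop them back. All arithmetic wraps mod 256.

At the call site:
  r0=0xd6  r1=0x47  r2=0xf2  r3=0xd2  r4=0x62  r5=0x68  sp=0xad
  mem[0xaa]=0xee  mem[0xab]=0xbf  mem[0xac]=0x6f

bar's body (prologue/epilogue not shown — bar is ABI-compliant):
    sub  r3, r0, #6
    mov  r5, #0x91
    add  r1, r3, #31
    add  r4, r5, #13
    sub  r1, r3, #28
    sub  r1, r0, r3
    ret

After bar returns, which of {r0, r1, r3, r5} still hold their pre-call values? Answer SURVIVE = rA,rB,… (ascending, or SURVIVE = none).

prologue: push r4 → mem[0xac]=0x62, sp=0xac
prologue: push r5 → mem[0xab]=0x68, sp=0xab
body[0] sub  r3, r0, #6 → r3=0xd0
body[1] mov  r5, #0x91 → r5=0x91
body[2] add  r1, r3, #31 → r1=0xef
body[3] add  r4, r5, #13 → r4=0x9e
body[4] sub  r1, r3, #28 → r1=0xb4
body[5] sub  r1, r0, r3 → r1=0x06
epilogue: pop r5=0x68, sp=0xac
epilogue: pop r4=0x62, sp=0xad
r0: callee-saved, written=False
r1: caller-saved, written=True
r3: caller-saved, written=True
r5: callee-saved, written=True

SURVIVE = r0,r5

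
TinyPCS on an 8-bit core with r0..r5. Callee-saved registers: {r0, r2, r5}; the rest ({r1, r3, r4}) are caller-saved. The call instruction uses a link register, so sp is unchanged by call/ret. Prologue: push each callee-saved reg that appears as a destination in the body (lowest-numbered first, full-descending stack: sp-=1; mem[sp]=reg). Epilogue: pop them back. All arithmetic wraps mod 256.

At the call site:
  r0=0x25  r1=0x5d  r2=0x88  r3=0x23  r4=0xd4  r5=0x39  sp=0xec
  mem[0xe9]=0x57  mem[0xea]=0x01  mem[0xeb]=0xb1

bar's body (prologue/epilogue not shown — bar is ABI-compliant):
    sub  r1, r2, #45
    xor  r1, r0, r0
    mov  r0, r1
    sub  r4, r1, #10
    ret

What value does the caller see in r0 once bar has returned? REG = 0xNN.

REG = 0x25

prologue: push r0 → mem[0xeb]=0x25, sp=0xeb
body[0] sub  r1, r2, #45 → r1=0x5b
body[1] xor  r1, r0, r0 → r1=0x00
body[2] mov  r0, r1 → r0=0x00
body[3] sub  r4, r1, #10 → r4=0xf6
epilogue: pop r0=0x25, sp=0xec
r0 is callee-saved → restored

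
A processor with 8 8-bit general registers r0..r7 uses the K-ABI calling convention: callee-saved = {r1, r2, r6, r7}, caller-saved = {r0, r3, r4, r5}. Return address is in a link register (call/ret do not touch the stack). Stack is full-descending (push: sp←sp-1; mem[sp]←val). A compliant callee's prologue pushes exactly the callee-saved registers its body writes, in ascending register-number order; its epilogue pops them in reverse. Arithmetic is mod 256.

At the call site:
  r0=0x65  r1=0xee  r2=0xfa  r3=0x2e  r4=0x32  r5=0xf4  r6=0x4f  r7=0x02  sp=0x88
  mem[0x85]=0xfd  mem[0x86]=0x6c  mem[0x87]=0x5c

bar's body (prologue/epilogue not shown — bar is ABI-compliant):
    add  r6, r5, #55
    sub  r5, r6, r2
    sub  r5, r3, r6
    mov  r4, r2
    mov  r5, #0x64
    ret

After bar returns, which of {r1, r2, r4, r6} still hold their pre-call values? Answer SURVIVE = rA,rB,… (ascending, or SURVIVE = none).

SURVIVE = r1,r2,r6

prologue: push r6 → mem[0x87]=0x4f, sp=0x87
body[0] add  r6, r5, #55 → r6=0x2b
body[1] sub  r5, r6, r2 → r5=0x31
body[2] sub  r5, r3, r6 → r5=0x03
body[3] mov  r4, r2 → r4=0xfa
body[4] mov  r5, #0x64 → r5=0x64
epilogue: pop r6=0x4f, sp=0x88
r1: callee-saved, written=False
r2: callee-saved, written=False
r4: caller-saved, written=True
r6: callee-saved, written=True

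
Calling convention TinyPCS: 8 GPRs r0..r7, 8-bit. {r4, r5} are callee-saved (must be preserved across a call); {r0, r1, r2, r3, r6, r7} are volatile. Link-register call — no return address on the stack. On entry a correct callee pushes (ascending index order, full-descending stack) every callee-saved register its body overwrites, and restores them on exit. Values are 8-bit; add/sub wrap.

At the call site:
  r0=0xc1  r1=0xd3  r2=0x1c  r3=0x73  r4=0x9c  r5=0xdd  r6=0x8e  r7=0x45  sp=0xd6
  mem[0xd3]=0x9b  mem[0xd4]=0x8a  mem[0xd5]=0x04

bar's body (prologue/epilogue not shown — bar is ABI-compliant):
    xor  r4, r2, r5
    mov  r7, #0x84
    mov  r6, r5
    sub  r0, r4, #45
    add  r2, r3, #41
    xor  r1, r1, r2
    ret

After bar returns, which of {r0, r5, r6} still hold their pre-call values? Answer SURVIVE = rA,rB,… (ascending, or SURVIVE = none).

SURVIVE = r5

prologue: push r4 -> mem[0xd5]=0x9c, sp=0xd5
body[0] xor  r4, r2, r5 -> r4=0xc1
body[1] mov  r7, #0x84 -> r7=0x84
body[2] mov  r6, r5 -> r6=0xdd
body[3] sub  r0, r4, #45 -> r0=0x94
body[4] add  r2, r3, #41 -> r2=0x9c
body[5] xor  r1, r1, r2 -> r1=0x4f
epilogue: pop r4=0x9c, sp=0xd6
r0: caller-saved, written=True
r5: callee-saved, written=False
r6: caller-saved, written=True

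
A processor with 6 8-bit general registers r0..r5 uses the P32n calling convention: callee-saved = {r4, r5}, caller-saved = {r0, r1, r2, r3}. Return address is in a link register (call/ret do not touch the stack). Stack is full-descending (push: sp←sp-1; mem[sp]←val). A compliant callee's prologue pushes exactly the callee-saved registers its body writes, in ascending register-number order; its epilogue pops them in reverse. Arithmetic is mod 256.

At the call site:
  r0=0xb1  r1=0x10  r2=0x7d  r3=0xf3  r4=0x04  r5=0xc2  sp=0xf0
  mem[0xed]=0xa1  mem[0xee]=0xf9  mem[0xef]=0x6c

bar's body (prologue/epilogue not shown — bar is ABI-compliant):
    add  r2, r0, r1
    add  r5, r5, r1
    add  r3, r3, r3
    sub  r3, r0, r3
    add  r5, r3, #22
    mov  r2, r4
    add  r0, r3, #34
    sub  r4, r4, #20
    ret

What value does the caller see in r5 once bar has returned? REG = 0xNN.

REG = 0xc2

prologue: push r4 → mem[0xef]=0x04, sp=0xef
prologue: push r5 → mem[0xee]=0xc2, sp=0xee
body[0] add  r2, r0, r1 → r2=0xc1
body[1] add  r5, r5, r1 → r5=0xd2
body[2] add  r3, r3, r3 → r3=0xe6
body[3] sub  r3, r0, r3 → r3=0xcb
body[4] add  r5, r3, #22 → r5=0xe1
body[5] mov  r2, r4 → r2=0x04
body[6] add  r0, r3, #34 → r0=0xed
body[7] sub  r4, r4, #20 → r4=0xf0
epilogue: pop r5=0xc2, sp=0xef
epilogue: pop r4=0x04, sp=0xf0
r5 is callee-saved → restored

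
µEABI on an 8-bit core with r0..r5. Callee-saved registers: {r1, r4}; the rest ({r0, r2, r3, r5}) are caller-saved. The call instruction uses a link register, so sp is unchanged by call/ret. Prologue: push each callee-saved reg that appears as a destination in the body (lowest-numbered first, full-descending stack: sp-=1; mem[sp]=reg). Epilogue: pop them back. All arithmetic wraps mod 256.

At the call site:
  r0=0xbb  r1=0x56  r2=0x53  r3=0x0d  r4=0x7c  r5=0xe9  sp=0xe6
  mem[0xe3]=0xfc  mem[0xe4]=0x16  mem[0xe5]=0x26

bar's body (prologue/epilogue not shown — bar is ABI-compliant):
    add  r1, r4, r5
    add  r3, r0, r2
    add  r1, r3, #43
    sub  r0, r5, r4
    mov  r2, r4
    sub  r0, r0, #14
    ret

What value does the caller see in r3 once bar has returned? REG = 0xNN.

REG = 0x0e

prologue: push r1 → mem[0xe5]=0x56, sp=0xe5
body[0] add  r1, r4, r5 → r1=0x65
body[1] add  r3, r0, r2 → r3=0x0e
body[2] add  r1, r3, #43 → r1=0x39
body[3] sub  r0, r5, r4 → r0=0x6d
body[4] mov  r2, r4 → r2=0x7c
body[5] sub  r0, r0, #14 → r0=0x5f
epilogue: pop r1=0x56, sp=0xe6
r3 is caller-saved → body value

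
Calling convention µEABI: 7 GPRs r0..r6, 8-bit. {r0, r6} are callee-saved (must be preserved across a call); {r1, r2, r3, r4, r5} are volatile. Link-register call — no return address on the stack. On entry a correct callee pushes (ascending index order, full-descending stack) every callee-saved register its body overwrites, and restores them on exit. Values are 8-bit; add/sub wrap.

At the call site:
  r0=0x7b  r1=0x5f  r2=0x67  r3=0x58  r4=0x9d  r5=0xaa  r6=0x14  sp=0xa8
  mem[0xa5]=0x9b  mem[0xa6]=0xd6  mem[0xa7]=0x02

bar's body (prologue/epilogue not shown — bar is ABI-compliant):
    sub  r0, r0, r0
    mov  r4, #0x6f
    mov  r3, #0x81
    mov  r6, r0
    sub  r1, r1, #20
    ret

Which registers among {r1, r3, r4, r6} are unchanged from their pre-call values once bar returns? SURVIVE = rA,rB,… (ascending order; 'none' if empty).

SURVIVE = r6

prologue: push r0 → mem[0xa7]=0x7b, sp=0xa7
prologue: push r6 → mem[0xa6]=0x14, sp=0xa6
body[0] sub  r0, r0, r0 → r0=0x00
body[1] mov  r4, #0x6f → r4=0x6f
body[2] mov  r3, #0x81 → r3=0x81
body[3] mov  r6, r0 → r6=0x00
body[4] sub  r1, r1, #20 → r1=0x4b
epilogue: pop r6=0x14, sp=0xa7
epilogue: pop r0=0x7b, sp=0xa8
r1: caller-saved, written=True
r3: caller-saved, written=True
r4: caller-saved, written=True
r6: callee-saved, written=True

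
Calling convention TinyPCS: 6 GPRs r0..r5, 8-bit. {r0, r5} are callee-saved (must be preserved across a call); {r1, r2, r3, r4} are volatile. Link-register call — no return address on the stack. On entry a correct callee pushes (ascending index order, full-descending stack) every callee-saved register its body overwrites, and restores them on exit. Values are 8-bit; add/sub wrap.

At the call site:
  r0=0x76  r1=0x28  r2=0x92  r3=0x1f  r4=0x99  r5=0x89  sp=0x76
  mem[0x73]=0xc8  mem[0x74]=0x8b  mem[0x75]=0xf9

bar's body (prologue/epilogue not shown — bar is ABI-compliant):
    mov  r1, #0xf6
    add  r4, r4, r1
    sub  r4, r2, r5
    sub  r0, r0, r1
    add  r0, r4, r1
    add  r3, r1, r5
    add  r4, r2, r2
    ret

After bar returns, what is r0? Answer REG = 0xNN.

prologue: push r0 → mem[0x75]=0x76, sp=0x75
body[0] mov  r1, #0xf6 → r1=0xf6
body[1] add  r4, r4, r1 → r4=0x8f
body[2] sub  r4, r2, r5 → r4=0x09
body[3] sub  r0, r0, r1 → r0=0x80
body[4] add  r0, r4, r1 → r0=0xff
body[5] add  r3, r1, r5 → r3=0x7f
body[6] add  r4, r2, r2 → r4=0x24
epilogue: pop r0=0x76, sp=0x76
r0 is callee-saved → restored

REG = 0x76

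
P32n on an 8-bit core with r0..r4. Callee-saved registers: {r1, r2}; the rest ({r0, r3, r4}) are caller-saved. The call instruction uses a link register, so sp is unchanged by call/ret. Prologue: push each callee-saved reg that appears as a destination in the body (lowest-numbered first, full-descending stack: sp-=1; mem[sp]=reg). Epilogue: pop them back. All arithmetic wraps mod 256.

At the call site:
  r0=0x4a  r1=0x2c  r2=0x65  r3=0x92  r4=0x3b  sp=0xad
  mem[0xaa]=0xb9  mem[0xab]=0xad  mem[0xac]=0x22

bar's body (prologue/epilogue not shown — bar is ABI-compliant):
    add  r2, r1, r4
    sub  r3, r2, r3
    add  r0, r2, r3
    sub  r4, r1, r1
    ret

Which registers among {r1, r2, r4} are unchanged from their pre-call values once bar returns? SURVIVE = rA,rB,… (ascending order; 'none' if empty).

SURVIVE = r1,r2

prologue: push r2 → mem[0xac]=0x65, sp=0xac
body[0] add  r2, r1, r4 → r2=0x67
body[1] sub  r3, r2, r3 → r3=0xd5
body[2] add  r0, r2, r3 → r0=0x3c
body[3] sub  r4, r1, r1 → r4=0x00
epilogue: pop r2=0x65, sp=0xad
r1: callee-saved, written=False
r2: callee-saved, written=True
r4: caller-saved, written=True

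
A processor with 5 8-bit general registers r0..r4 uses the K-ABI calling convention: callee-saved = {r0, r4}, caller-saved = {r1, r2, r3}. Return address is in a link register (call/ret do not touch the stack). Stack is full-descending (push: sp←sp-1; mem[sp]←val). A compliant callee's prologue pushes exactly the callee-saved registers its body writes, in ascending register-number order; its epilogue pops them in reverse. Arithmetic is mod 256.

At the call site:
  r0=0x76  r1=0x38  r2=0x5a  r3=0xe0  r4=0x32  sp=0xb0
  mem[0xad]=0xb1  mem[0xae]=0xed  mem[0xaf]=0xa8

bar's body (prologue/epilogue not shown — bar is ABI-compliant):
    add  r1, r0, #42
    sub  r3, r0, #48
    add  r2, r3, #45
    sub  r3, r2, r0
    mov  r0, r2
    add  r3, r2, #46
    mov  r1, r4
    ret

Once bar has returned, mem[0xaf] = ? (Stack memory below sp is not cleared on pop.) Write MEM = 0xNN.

MEM = 0x76

prologue: push r0 → mem[0xaf]=0x76, sp=0xaf
body[0] add  r1, r0, #42 → r1=0xa0
body[1] sub  r3, r0, #48 → r3=0x46
body[2] add  r2, r3, #45 → r2=0x73
body[3] sub  r3, r2, r0 → r3=0xfd
body[4] mov  r0, r2 → r0=0x73
body[5] add  r3, r2, #46 → r3=0xa1
body[6] mov  r1, r4 → r1=0x32
epilogue: pop r0=0x76, sp=0xb0
prologue pushed ['r0'] at ['0xaf']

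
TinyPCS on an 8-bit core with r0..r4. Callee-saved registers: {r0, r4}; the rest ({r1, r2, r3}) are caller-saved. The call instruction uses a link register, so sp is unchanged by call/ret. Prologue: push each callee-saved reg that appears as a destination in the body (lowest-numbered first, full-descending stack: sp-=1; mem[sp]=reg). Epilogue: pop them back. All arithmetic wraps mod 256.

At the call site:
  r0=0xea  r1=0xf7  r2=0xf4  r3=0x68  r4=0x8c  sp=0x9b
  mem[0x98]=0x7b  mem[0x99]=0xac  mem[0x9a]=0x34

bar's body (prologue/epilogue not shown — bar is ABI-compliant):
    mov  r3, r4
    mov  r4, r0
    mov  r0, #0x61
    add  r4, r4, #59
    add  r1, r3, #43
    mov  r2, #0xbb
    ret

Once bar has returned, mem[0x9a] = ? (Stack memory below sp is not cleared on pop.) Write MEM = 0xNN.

prologue: push r0 -> mem[0x9a]=0xea, sp=0x9a
prologue: push r4 -> mem[0x99]=0x8c, sp=0x99
body[0] mov  r3, r4 -> r3=0x8c
body[1] mov  r4, r0 -> r4=0xea
body[2] mov  r0, #0x61 -> r0=0x61
body[3] add  r4, r4, #59 -> r4=0x25
body[4] add  r1, r3, #43 -> r1=0xb7
body[5] mov  r2, #0xbb -> r2=0xbb
epilogue: pop r4=0x8c, sp=0x9a
epilogue: pop r0=0xea, sp=0x9b
prologue pushed ['r0', 'r4'] at ['0x9a', '0x99']

MEM = 0xea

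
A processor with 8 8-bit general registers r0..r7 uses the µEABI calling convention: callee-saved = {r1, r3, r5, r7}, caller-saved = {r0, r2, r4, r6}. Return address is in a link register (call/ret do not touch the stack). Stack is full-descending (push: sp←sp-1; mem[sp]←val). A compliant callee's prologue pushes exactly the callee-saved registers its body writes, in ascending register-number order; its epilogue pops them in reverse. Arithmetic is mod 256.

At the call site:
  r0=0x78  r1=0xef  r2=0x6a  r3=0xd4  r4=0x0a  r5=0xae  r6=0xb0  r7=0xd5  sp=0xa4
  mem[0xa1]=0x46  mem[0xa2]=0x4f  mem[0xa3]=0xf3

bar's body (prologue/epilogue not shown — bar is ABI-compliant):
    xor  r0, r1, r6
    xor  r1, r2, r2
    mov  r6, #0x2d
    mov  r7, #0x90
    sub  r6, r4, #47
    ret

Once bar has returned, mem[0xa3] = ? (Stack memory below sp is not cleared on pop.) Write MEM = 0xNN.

MEM = 0xef

prologue: push r1 → mem[0xa3]=0xef, sp=0xa3
prologue: push r7 → mem[0xa2]=0xd5, sp=0xa2
body[0] xor  r0, r1, r6 → r0=0x5f
body[1] xor  r1, r2, r2 → r1=0x00
body[2] mov  r6, #0x2d → r6=0x2d
body[3] mov  r7, #0x90 → r7=0x90
body[4] sub  r6, r4, #47 → r6=0xdb
epilogue: pop r7=0xd5, sp=0xa3
epilogue: pop r1=0xef, sp=0xa4
prologue pushed ['r1', 'r7'] at ['0xa3', '0xa2']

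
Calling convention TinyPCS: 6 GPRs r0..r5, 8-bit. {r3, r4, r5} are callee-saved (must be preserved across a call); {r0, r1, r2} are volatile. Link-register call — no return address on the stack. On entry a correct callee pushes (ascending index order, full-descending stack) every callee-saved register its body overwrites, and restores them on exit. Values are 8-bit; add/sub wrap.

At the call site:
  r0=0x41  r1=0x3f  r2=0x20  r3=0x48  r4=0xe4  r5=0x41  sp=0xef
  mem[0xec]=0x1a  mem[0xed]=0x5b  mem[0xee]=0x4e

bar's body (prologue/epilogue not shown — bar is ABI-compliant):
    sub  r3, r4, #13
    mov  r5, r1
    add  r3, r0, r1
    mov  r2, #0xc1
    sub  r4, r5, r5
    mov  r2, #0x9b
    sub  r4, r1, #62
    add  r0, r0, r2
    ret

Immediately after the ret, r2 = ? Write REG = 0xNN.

prologue: push r3 -> mem[0xee]=0x48, sp=0xee
prologue: push r4 -> mem[0xed]=0xe4, sp=0xed
prologue: push r5 -> mem[0xec]=0x41, sp=0xec
body[0] sub  r3, r4, #13 -> r3=0xd7
body[1] mov  r5, r1 -> r5=0x3f
body[2] add  r3, r0, r1 -> r3=0x80
body[3] mov  r2, #0xc1 -> r2=0xc1
body[4] sub  r4, r5, r5 -> r4=0x00
body[5] mov  r2, #0x9b -> r2=0x9b
body[6] sub  r4, r1, #62 -> r4=0x01
body[7] add  r0, r0, r2 -> r0=0xdc
epilogue: pop r5=0x41, sp=0xed
epilogue: pop r4=0xe4, sp=0xee
epilogue: pop r3=0x48, sp=0xef
r2 is caller-saved -> body value

REG = 0x9b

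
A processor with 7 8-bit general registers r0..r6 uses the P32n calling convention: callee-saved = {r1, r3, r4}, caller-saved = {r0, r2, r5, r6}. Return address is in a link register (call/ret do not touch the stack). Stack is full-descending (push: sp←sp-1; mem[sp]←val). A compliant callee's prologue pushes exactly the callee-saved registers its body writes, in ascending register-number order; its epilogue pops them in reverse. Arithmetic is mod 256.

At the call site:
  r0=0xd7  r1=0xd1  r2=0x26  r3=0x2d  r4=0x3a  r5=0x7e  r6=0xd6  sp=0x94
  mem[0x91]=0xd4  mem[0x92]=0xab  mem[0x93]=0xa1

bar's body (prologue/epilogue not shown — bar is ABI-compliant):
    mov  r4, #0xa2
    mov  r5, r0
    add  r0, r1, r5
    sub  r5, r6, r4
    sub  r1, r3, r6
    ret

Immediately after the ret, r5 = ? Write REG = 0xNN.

prologue: push r1 -> mem[0x93]=0xd1, sp=0x93
prologue: push r4 -> mem[0x92]=0x3a, sp=0x92
body[0] mov  r4, #0xa2 -> r4=0xa2
body[1] mov  r5, r0 -> r5=0xd7
body[2] add  r0, r1, r5 -> r0=0xa8
body[3] sub  r5, r6, r4 -> r5=0x34
body[4] sub  r1, r3, r6 -> r1=0x57
epilogue: pop r4=0x3a, sp=0x93
epilogue: pop r1=0xd1, sp=0x94
r5 is caller-saved -> body value

REG = 0x34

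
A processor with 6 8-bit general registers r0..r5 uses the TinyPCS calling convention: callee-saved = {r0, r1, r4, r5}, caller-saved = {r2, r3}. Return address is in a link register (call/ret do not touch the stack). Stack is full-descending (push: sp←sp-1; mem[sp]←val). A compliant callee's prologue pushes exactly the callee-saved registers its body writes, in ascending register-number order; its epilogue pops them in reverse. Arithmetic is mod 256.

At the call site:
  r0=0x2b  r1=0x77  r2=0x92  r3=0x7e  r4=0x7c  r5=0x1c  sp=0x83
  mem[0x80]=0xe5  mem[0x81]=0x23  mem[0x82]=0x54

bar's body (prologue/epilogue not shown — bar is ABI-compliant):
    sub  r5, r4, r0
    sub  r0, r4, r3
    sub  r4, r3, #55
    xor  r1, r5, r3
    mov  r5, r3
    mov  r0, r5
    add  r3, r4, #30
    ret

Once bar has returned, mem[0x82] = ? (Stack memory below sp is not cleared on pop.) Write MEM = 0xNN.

MEM = 0x2b

prologue: push r0 -> mem[0x82]=0x2b, sp=0x82
prologue: push r1 -> mem[0x81]=0x77, sp=0x81
prologue: push r4 -> mem[0x80]=0x7c, sp=0x80
prologue: push r5 -> mem[0x7f]=0x1c, sp=0x7f
body[0] sub  r5, r4, r0 -> r5=0x51
body[1] sub  r0, r4, r3 -> r0=0xfe
body[2] sub  r4, r3, #55 -> r4=0x47
body[3] xor  r1, r5, r3 -> r1=0x2f
body[4] mov  r5, r3 -> r5=0x7e
body[5] mov  r0, r5 -> r0=0x7e
body[6] add  r3, r4, #30 -> r3=0x65
epilogue: pop r5=0x1c, sp=0x80
epilogue: pop r4=0x7c, sp=0x81
epilogue: pop r1=0x77, sp=0x82
epilogue: pop r0=0x2b, sp=0x83
prologue pushed ['r0', 'r1', 'r4', 'r5'] at ['0x82', '0x81', '0x80', '0x7f']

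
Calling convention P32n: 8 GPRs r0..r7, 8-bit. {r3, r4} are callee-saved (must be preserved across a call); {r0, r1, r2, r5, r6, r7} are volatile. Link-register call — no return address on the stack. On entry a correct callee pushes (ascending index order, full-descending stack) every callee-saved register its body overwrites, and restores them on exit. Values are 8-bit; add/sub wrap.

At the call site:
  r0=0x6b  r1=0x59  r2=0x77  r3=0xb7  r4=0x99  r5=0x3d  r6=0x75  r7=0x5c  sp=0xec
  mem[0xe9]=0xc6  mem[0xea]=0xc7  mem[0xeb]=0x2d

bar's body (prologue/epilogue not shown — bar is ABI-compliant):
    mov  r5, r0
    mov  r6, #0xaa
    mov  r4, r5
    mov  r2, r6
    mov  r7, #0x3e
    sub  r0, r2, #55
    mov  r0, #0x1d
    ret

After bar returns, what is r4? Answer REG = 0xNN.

prologue: push r4 → mem[0xeb]=0x99, sp=0xeb
body[0] mov  r5, r0 → r5=0x6b
body[1] mov  r6, #0xaa → r6=0xaa
body[2] mov  r4, r5 → r4=0x6b
body[3] mov  r2, r6 → r2=0xaa
body[4] mov  r7, #0x3e → r7=0x3e
body[5] sub  r0, r2, #55 → r0=0x73
body[6] mov  r0, #0x1d → r0=0x1d
epilogue: pop r4=0x99, sp=0xec
r4 is callee-saved → restored

REG = 0x99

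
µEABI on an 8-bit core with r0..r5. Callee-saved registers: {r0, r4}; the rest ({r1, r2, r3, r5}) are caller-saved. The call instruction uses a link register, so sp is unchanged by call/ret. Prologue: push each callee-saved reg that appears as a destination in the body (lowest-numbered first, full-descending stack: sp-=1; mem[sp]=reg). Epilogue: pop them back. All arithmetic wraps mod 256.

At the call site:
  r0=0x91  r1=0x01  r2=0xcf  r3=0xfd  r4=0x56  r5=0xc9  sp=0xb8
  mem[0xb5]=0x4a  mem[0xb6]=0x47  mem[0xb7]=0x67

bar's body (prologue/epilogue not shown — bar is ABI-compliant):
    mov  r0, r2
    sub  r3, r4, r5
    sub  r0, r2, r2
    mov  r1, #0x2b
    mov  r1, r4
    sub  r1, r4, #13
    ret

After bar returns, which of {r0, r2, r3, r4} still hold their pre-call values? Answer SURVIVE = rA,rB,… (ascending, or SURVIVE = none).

SURVIVE = r0,r2,r4

prologue: push r0 → mem[0xb7]=0x91, sp=0xb7
body[0] mov  r0, r2 → r0=0xcf
body[1] sub  r3, r4, r5 → r3=0x8d
body[2] sub  r0, r2, r2 → r0=0x00
body[3] mov  r1, #0x2b → r1=0x2b
body[4] mov  r1, r4 → r1=0x56
body[5] sub  r1, r4, #13 → r1=0x49
epilogue: pop r0=0x91, sp=0xb8
r0: callee-saved, written=True
r2: caller-saved, written=False
r3: caller-saved, written=True
r4: callee-saved, written=False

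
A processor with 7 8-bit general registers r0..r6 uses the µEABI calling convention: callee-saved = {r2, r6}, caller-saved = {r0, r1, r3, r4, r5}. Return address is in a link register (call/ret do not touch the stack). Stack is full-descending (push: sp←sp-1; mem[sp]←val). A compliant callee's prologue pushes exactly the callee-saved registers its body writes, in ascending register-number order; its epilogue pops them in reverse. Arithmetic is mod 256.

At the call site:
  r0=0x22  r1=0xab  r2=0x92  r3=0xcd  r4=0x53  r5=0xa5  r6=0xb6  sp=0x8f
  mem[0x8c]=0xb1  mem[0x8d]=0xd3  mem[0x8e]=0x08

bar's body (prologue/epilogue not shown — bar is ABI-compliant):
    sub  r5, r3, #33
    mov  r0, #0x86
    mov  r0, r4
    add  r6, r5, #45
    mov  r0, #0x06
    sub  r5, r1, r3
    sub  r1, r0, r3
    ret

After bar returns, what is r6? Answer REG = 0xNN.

REG = 0xb6

prologue: push r6 → mem[0x8e]=0xb6, sp=0x8e
body[0] sub  r5, r3, #33 → r5=0xac
body[1] mov  r0, #0x86 → r0=0x86
body[2] mov  r0, r4 → r0=0x53
body[3] add  r6, r5, #45 → r6=0xd9
body[4] mov  r0, #0x06 → r0=0x06
body[5] sub  r5, r1, r3 → r5=0xde
body[6] sub  r1, r0, r3 → r1=0x39
epilogue: pop r6=0xb6, sp=0x8f
r6 is callee-saved → restored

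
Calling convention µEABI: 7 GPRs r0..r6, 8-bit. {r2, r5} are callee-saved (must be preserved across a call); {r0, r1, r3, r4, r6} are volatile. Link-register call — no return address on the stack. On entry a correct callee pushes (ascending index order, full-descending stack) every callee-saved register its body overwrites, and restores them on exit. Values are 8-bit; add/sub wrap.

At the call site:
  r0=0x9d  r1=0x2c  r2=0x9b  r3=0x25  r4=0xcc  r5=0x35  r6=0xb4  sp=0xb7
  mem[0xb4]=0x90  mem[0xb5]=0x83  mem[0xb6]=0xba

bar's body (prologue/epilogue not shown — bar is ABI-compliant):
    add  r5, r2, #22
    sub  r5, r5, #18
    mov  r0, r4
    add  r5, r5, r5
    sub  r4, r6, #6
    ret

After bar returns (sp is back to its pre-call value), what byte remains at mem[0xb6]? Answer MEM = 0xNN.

prologue: push r5 -> mem[0xb6]=0x35, sp=0xb6
body[0] add  r5, r2, #22 -> r5=0xb1
body[1] sub  r5, r5, #18 -> r5=0x9f
body[2] mov  r0, r4 -> r0=0xcc
body[3] add  r5, r5, r5 -> r5=0x3e
body[4] sub  r4, r6, #6 -> r4=0xae
epilogue: pop r5=0x35, sp=0xb7
prologue pushed ['r5'] at ['0xb6']

MEM = 0x35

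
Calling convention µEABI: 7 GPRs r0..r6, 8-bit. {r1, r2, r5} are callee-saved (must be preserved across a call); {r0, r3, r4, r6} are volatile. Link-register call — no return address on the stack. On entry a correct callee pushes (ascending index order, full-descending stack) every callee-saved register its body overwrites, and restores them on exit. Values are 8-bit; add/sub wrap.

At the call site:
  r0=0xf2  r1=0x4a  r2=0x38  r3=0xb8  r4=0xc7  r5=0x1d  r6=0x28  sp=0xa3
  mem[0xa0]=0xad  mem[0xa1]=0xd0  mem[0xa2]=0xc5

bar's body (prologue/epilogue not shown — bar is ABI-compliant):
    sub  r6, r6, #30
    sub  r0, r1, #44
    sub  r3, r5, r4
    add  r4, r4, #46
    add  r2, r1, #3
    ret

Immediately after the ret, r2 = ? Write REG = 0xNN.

prologue: push r2 → mem[0xa2]=0x38, sp=0xa2
body[0] sub  r6, r6, #30 → r6=0x0a
body[1] sub  r0, r1, #44 → r0=0x1e
body[2] sub  r3, r5, r4 → r3=0x56
body[3] add  r4, r4, #46 → r4=0xf5
body[4] add  r2, r1, #3 → r2=0x4d
epilogue: pop r2=0x38, sp=0xa3
r2 is callee-saved → restored

REG = 0x38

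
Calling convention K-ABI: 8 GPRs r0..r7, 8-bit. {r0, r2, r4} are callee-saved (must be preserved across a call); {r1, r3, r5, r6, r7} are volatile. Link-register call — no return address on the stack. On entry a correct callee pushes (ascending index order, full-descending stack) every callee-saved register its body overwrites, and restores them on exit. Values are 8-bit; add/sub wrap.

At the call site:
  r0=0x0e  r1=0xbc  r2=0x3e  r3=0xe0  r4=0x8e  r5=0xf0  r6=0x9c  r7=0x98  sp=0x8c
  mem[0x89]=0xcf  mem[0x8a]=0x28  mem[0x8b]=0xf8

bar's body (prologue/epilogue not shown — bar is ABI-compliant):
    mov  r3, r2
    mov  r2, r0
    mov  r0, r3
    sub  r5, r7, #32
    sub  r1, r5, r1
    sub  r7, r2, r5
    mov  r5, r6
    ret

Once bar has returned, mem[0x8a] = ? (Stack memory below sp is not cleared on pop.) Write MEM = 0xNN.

prologue: push r0 -> mem[0x8b]=0x0e, sp=0x8b
prologue: push r2 -> mem[0x8a]=0x3e, sp=0x8a
body[0] mov  r3, r2 -> r3=0x3e
body[1] mov  r2, r0 -> r2=0x0e
body[2] mov  r0, r3 -> r0=0x3e
body[3] sub  r5, r7, #32 -> r5=0x78
body[4] sub  r1, r5, r1 -> r1=0xbc
body[5] sub  r7, r2, r5 -> r7=0x96
body[6] mov  r5, r6 -> r5=0x9c
epilogue: pop r2=0x3e, sp=0x8b
epilogue: pop r0=0x0e, sp=0x8c
prologue pushed ['r0', 'r2'] at ['0x8b', '0x8a']

MEM = 0x3e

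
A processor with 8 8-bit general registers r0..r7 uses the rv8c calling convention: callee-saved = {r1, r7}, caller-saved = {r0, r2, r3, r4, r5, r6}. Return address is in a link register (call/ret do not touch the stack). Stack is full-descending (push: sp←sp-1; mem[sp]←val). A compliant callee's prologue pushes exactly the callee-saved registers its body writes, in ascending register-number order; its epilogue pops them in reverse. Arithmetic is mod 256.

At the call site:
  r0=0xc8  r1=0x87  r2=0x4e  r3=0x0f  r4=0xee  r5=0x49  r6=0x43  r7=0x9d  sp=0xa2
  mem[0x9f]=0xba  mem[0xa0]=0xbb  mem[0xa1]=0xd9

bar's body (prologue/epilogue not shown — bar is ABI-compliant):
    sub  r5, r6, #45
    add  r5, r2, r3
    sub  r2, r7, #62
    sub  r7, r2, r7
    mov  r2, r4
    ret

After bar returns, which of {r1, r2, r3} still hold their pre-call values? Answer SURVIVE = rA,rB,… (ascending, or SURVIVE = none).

prologue: push r7 → mem[0xa1]=0x9d, sp=0xa1
body[0] sub  r5, r6, #45 → r5=0x16
body[1] add  r5, r2, r3 → r5=0x5d
body[2] sub  r2, r7, #62 → r2=0x5f
body[3] sub  r7, r2, r7 → r7=0xc2
body[4] mov  r2, r4 → r2=0xee
epilogue: pop r7=0x9d, sp=0xa2
r1: callee-saved, written=False
r2: caller-saved, written=True
r3: caller-saved, written=False

SURVIVE = r1,r3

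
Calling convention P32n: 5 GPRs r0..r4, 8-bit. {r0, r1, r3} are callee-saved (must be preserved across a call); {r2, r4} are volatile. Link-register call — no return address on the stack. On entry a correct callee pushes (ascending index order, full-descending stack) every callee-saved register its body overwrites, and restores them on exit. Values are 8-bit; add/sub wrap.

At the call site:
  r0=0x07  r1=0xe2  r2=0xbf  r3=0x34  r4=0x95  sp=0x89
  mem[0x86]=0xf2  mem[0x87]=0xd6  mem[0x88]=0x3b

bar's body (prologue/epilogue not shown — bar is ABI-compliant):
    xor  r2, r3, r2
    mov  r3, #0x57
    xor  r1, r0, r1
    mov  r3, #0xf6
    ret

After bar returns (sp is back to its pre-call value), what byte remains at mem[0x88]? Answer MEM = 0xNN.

prologue: push r1 → mem[0x88]=0xe2, sp=0x88
prologue: push r3 → mem[0x87]=0x34, sp=0x87
body[0] xor  r2, r3, r2 → r2=0x8b
body[1] mov  r3, #0x57 → r3=0x57
body[2] xor  r1, r0, r1 → r1=0xe5
body[3] mov  r3, #0xf6 → r3=0xf6
epilogue: pop r3=0x34, sp=0x88
epilogue: pop r1=0xe2, sp=0x89
prologue pushed ['r1', 'r3'] at ['0x88', '0x87']

MEM = 0xe2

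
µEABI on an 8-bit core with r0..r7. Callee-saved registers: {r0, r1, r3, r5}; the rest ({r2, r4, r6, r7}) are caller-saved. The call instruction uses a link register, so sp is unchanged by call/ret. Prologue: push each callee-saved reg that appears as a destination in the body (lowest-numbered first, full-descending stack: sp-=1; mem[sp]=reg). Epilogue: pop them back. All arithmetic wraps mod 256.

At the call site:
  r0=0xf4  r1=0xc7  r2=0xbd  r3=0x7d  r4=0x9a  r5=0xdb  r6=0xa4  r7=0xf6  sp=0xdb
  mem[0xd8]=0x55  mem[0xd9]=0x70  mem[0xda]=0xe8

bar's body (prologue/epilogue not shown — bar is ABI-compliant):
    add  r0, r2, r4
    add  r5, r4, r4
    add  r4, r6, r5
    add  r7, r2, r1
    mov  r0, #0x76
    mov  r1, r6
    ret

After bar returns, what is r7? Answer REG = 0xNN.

prologue: push r0 -> mem[0xda]=0xf4, sp=0xda
prologue: push r1 -> mem[0xd9]=0xc7, sp=0xd9
prologue: push r5 -> mem[0xd8]=0xdb, sp=0xd8
body[0] add  r0, r2, r4 -> r0=0x57
body[1] add  r5, r4, r4 -> r5=0x34
body[2] add  r4, r6, r5 -> r4=0xd8
body[3] add  r7, r2, r1 -> r7=0x84
body[4] mov  r0, #0x76 -> r0=0x76
body[5] mov  r1, r6 -> r1=0xa4
epilogue: pop r5=0xdb, sp=0xd9
epilogue: pop r1=0xc7, sp=0xda
epilogue: pop r0=0xf4, sp=0xdb
r7 is caller-saved -> body value

REG = 0x84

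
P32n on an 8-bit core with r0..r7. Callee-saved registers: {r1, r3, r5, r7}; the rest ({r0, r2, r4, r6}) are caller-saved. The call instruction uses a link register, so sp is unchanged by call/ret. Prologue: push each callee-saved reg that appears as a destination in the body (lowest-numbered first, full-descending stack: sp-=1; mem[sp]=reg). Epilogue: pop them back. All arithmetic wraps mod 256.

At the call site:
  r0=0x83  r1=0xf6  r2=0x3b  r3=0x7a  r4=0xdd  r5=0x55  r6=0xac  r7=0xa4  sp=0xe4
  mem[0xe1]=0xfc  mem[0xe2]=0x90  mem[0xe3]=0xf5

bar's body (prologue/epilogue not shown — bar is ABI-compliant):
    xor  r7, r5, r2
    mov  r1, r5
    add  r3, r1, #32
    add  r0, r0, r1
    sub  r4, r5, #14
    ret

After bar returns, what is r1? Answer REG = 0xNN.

prologue: push r1 -> mem[0xe3]=0xf6, sp=0xe3
prologue: push r3 -> mem[0xe2]=0x7a, sp=0xe2
prologue: push r7 -> mem[0xe1]=0xa4, sp=0xe1
body[0] xor  r7, r5, r2 -> r7=0x6e
body[1] mov  r1, r5 -> r1=0x55
body[2] add  r3, r1, #32 -> r3=0x75
body[3] add  r0, r0, r1 -> r0=0xd8
body[4] sub  r4, r5, #14 -> r4=0x47
epilogue: pop r7=0xa4, sp=0xe2
epilogue: pop r3=0x7a, sp=0xe3
epilogue: pop r1=0xf6, sp=0xe4
r1 is callee-saved -> restored

REG = 0xf6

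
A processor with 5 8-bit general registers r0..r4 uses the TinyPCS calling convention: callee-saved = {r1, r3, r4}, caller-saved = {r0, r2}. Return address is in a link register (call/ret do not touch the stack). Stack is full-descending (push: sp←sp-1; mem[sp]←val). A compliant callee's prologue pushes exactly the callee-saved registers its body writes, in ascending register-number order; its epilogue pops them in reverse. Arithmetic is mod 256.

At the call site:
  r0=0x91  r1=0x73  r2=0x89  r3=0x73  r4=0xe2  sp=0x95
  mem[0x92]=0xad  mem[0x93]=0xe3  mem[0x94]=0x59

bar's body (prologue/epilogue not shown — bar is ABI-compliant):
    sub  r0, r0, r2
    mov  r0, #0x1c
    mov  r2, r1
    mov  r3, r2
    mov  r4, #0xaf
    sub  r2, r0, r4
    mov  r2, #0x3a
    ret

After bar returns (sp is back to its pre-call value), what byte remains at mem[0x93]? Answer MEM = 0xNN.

MEM = 0xe2

prologue: push r3 → mem[0x94]=0x73, sp=0x94
prologue: push r4 → mem[0x93]=0xe2, sp=0x93
body[0] sub  r0, r0, r2 → r0=0x08
body[1] mov  r0, #0x1c → r0=0x1c
body[2] mov  r2, r1 → r2=0x73
body[3] mov  r3, r2 → r3=0x73
body[4] mov  r4, #0xaf → r4=0xaf
body[5] sub  r2, r0, r4 → r2=0x6d
body[6] mov  r2, #0x3a → r2=0x3a
epilogue: pop r4=0xe2, sp=0x94
epilogue: pop r3=0x73, sp=0x95
prologue pushed ['r3', 'r4'] at ['0x94', '0x93']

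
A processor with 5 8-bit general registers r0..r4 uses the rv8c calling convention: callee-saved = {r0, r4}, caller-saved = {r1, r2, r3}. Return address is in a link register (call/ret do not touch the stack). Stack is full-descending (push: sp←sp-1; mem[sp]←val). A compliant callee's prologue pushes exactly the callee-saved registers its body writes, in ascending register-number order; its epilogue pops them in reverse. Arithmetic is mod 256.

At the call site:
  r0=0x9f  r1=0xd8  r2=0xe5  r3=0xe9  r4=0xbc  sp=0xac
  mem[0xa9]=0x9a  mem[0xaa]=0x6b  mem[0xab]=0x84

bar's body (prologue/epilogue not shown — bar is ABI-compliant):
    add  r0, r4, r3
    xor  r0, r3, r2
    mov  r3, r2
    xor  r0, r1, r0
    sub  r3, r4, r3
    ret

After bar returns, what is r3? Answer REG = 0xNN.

prologue: push r0 → mem[0xab]=0x9f, sp=0xab
body[0] add  r0, r4, r3 → r0=0xa5
body[1] xor  r0, r3, r2 → r0=0x0c
body[2] mov  r3, r2 → r3=0xe5
body[3] xor  r0, r1, r0 → r0=0xd4
body[4] sub  r3, r4, r3 → r3=0xd7
epilogue: pop r0=0x9f, sp=0xac
r3 is caller-saved → body value

REG = 0xd7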